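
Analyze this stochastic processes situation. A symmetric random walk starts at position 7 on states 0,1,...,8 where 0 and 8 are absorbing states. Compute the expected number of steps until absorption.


For symmetric RW on 0,...,N with absorbing barriers, E(i) = i*(N-i)
E(7) = 7 * 1 = 7

7


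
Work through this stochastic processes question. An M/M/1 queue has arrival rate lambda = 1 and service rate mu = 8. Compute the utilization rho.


rho = lambda/mu
= 1/8
= 0.1250

0.1250


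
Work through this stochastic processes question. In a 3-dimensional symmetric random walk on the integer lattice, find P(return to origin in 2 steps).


P(return in 2 steps) = P(reverse first step) = 1/(2d)
= 1/6
= 0.1667

0.1667


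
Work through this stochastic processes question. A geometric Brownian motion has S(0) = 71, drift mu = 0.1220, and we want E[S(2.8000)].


E[S(t)] = S(0) * exp(mu * t)
= 71 * exp(0.1220 * 2.8000)
= 71 * 1.4072
= 99.9110

99.9110


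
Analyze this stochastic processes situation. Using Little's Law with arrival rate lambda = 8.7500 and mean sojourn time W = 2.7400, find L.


Little's Law: L = lambda * W
= 8.7500 * 2.7400
= 23.9750

23.9750


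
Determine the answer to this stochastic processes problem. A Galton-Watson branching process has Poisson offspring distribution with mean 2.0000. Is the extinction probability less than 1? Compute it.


Since mu = 2.0000 > 1, extinction prob q < 1.
Solve s = exp(mu*(s-1)) iteratively.
q = 0.2032

0.2032


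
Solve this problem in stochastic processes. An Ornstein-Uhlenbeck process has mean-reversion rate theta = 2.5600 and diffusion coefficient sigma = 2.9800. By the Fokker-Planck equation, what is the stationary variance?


Stationary variance = sigma^2 / (2*theta)
= 2.9800^2 / (2*2.5600)
= 8.8804 / 5.1200
= 1.7345

1.7345


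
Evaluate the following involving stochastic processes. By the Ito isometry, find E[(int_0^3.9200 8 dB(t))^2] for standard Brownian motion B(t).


By Ito isometry: E[(int f dB)^2] = int f^2 dt
= 8^2 * 3.9200
= 64 * 3.9200 = 250.8800

250.8800


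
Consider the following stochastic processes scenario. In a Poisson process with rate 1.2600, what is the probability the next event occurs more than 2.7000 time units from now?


P(X > t) = exp(-lambda * t)
= exp(-1.2600 * 2.7000)
= exp(-3.4020) = 0.0333

0.0333


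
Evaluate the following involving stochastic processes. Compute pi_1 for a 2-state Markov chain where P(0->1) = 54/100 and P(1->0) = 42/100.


Stationary distribution: pi_0 = p10/(p01+p10), pi_1 = p01/(p01+p10)
p01 = 0.5400, p10 = 0.4200
pi_1 = 0.5625

0.5625


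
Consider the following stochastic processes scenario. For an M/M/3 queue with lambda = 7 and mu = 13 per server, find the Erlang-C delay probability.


a = lambda/mu = 0.5385
rho = a/c = 0.1795
Erlang-C formula applied:
C(c,a) = 0.0185

0.0185


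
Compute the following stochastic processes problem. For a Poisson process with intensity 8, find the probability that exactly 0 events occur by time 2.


P(N(t)=k) = (lambda*t)^k * exp(-lambda*t) / k!
lambda*t = 16
= 16^0 * exp(-16) / 0!
= 1 * 1.1254e-07 / 1
= 1.1254e-07

1.1254e-07


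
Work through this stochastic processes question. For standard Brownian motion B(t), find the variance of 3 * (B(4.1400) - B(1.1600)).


Var(alpha*(B(t)-B(s))) = alpha^2 * (t-s)
= 3^2 * (4.1400 - 1.1600)
= 9 * 2.9800
= 26.8200

26.8200


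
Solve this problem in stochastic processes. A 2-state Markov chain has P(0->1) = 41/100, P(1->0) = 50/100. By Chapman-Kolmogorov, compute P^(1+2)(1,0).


P^3 = P^1 * P^2
Computing via matrix multiplication of the transition matrix.
Entry (1,0) of P^3 = 0.5491

0.5491


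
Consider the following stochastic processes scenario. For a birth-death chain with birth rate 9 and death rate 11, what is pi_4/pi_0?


For birth-death process, pi_n/pi_0 = (lambda/mu)^n
= (9/11)^4
= 0.4481

0.4481


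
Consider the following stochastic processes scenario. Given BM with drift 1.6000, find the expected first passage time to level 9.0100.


Expected first passage time = a/mu
= 9.0100/1.6000
= 5.6312

5.6312


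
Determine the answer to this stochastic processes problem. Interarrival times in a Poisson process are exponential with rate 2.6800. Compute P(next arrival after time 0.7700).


P(X > t) = exp(-lambda * t)
= exp(-2.6800 * 0.7700)
= exp(-2.0636) = 0.1270

0.1270


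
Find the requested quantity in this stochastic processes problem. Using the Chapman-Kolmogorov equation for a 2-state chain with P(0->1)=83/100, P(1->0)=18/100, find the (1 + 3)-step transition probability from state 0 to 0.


P^4 = P^1 * P^3
Computing via matrix multiplication of the transition matrix.
Entry (0,0) of P^4 = 0.1782

0.1782


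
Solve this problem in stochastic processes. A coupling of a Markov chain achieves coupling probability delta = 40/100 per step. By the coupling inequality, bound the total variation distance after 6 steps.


TV distance bound <= (1-delta)^n
= (1 - 0.4000)^6
= 0.6000^6
= 0.0467

0.0467


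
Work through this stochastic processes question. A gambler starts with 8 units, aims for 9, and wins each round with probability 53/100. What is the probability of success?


Gambler's ruin formula:
r = q/p = 0.4700/0.5300 = 0.8868
P(win) = (1 - r^i)/(1 - r^N)
= (1 - 0.8868^8)/(1 - 0.8868^9)
= 0.9345

0.9345


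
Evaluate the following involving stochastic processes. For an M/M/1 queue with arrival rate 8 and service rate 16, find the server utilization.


rho = lambda/mu
= 8/16
= 0.5000

0.5000


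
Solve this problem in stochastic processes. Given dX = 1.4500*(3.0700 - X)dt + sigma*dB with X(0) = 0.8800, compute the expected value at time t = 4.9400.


E[X(t)] = mu + (X(0) - mu)*exp(-theta*t)
= 3.0700 + (0.8800 - 3.0700)*exp(-1.4500*4.9400)
= 3.0700 + -2.1900 * 7.7473e-04
= 3.0683

3.0683


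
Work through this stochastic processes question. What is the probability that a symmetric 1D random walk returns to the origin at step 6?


P(S(6) = 0) = C(6,3) / 4^3
= 20 / 64
= 0.3125

0.3125


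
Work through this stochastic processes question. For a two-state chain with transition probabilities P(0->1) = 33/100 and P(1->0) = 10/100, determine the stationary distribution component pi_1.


Stationary distribution: pi_0 = p10/(p01+p10), pi_1 = p01/(p01+p10)
p01 = 0.3300, p10 = 0.1000
pi_1 = 0.7674

0.7674


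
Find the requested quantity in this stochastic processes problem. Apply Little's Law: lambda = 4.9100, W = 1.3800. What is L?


Little's Law: L = lambda * W
= 4.9100 * 1.3800
= 6.7758

6.7758


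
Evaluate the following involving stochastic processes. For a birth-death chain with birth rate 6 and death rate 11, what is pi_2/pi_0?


For birth-death process, pi_n/pi_0 = (lambda/mu)^n
= (6/11)^2
= 0.2975

0.2975


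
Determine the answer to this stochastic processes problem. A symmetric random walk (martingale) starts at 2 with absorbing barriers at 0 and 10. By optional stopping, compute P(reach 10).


By optional stopping theorem: E(M at tau) = M(0) = 2
P(hit 10)*10 + P(hit 0)*0 = 2
P(hit 10) = (2 - 0)/(10 - 0) = 1/5 = 0.2000

0.2000


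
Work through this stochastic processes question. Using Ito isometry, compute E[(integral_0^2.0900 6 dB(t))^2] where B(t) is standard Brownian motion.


By Ito isometry: E[(int f dB)^2] = int f^2 dt
= 6^2 * 2.0900
= 36 * 2.0900 = 75.2400

75.2400


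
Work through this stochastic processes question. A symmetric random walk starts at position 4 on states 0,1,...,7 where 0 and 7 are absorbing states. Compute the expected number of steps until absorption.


For symmetric RW on 0,...,N with absorbing barriers, E(i) = i*(N-i)
E(4) = 4 * 3 = 12

12


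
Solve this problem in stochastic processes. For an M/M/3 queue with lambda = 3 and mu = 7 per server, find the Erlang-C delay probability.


a = lambda/mu = 0.4286
rho = a/c = 0.1429
Erlang-C formula applied:
C(c,a) = 0.0100

0.0100


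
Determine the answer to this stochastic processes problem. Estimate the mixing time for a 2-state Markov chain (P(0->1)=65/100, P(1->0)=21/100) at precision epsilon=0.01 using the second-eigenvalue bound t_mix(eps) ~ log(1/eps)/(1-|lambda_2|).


lambda_2 = |1 - p01 - p10| = |1 - 0.6500 - 0.2100| = 0.1400
t_mix ~ log(1/eps)/(1 - |lambda_2|)
= log(100)/(1 - 0.1400) = 4.6052/0.8600
= 5.3548

5.3548


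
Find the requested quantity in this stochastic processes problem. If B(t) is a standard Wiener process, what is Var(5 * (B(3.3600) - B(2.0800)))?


Var(alpha*(B(t)-B(s))) = alpha^2 * (t-s)
= 5^2 * (3.3600 - 2.0800)
= 25 * 1.2800
= 32.0000

32.0000


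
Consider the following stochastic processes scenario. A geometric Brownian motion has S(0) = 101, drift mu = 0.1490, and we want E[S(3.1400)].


E[S(t)] = S(0) * exp(mu * t)
= 101 * exp(0.1490 * 3.1400)
= 101 * 1.5966
= 161.2540

161.2540


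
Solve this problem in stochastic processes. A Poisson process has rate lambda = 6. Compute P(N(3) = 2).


P(N(t)=k) = (lambda*t)^k * exp(-lambda*t) / k!
lambda*t = 18
= 18^2 * exp(-18) / 2!
= 324 * 1.5230e-08 / 2
= 2.4673e-06

2.4673e-06


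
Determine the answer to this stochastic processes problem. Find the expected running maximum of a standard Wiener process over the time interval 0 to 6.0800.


E(max B(s)) = sqrt(2t/pi)
= sqrt(2*6.0800/pi)
= sqrt(3.8706)
= 1.9674

1.9674


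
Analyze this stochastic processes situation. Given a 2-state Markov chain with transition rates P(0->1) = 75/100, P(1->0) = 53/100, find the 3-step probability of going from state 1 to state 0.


Computing P^3 by matrix multiplication.
P = [[0.2500, 0.7500], [0.5300, 0.4700]]
After raising P to the power 3:
P^3(1,0) = 0.4232

0.4232


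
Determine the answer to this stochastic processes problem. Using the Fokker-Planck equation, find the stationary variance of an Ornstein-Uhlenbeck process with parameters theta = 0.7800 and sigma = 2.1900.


Stationary variance = sigma^2 / (2*theta)
= 2.1900^2 / (2*0.7800)
= 4.7961 / 1.5600
= 3.0744

3.0744


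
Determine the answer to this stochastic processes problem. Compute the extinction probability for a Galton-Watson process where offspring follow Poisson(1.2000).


Since mu = 1.2000 > 1, extinction prob q < 1.
Solve s = exp(mu*(s-1)) iteratively.
q = 0.6863

0.6863


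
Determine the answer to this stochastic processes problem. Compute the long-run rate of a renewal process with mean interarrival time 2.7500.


Long-run renewal rate = 1/E(X)
= 1/2.7500
= 0.3636

0.3636


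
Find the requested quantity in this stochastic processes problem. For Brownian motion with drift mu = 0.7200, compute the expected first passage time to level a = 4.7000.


Expected first passage time = a/mu
= 4.7000/0.7200
= 6.5278

6.5278


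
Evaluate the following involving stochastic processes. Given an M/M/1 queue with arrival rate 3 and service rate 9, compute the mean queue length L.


rho = 3/9 = 0.3333
L = rho/(1-rho)
= 0.3333/0.6667
= 0.5000

0.5000


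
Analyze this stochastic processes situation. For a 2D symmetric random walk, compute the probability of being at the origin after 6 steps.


P = C(6,3)^2 / 4^6
= 20^2 / 4096
= 400 / 4096
= 0.0977

0.0977


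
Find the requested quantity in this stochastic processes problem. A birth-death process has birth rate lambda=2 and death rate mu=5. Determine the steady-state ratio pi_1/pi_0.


For birth-death process, pi_n/pi_0 = (lambda/mu)^n
= (2/5)^1
= 0.4000

0.4000


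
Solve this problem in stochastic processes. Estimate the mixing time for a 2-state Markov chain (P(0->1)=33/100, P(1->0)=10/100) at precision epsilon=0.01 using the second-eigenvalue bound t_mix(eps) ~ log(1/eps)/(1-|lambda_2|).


lambda_2 = |1 - p01 - p10| = |1 - 0.3300 - 0.1000| = 0.5700
t_mix ~ log(1/eps)/(1 - |lambda_2|)
= log(100)/(1 - 0.5700) = 4.6052/0.4300
= 10.7097

10.7097


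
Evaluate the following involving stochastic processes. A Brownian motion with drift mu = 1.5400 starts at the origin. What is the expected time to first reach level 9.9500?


Expected first passage time = a/mu
= 9.9500/1.5400
= 6.4610

6.4610


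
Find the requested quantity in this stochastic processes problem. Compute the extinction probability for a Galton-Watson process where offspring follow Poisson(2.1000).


Since mu = 2.1000 > 1, extinction prob q < 1.
Solve s = exp(mu*(s-1)) iteratively.
q = 0.1779

0.1779


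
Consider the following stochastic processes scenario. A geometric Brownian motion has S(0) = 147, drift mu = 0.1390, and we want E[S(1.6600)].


E[S(t)] = S(0) * exp(mu * t)
= 147 * exp(0.1390 * 1.6600)
= 147 * 1.2595
= 185.1512

185.1512


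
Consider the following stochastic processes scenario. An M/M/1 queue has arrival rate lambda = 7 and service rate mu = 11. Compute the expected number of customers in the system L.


rho = 7/11 = 0.6364
L = rho/(1-rho)
= 0.6364/0.3636
= 1.7500

1.7500


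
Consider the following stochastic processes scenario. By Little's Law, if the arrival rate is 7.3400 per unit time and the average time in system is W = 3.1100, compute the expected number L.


Little's Law: L = lambda * W
= 7.3400 * 3.1100
= 22.8274

22.8274


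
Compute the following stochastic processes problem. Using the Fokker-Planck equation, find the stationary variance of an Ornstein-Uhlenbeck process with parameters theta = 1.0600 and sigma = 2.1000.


Stationary variance = sigma^2 / (2*theta)
= 2.1000^2 / (2*1.0600)
= 4.4100 / 2.1200
= 2.0802

2.0802


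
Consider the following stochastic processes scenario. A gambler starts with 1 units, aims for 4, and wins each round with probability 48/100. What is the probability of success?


Gambler's ruin formula:
r = q/p = 0.5200/0.4800 = 1.0833
P(win) = (1 - r^i)/(1 - r^N)
= (1 - 1.0833^1)/(1 - 1.0833^4)
= 0.2208

0.2208


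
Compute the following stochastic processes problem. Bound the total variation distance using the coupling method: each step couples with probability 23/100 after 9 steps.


TV distance bound <= (1-delta)^n
= (1 - 0.2300)^9
= 0.7700^9
= 0.0952

0.0952


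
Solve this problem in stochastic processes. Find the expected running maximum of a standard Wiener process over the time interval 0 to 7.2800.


E(max B(s)) = sqrt(2t/pi)
= sqrt(2*7.2800/pi)
= sqrt(4.6346)
= 2.1528

2.1528


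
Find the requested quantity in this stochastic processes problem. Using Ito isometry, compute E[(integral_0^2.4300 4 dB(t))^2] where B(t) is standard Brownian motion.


By Ito isometry: E[(int f dB)^2] = int f^2 dt
= 4^2 * 2.4300
= 16 * 2.4300 = 38.8800

38.8800


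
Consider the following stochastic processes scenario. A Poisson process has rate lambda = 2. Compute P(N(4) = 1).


P(N(t)=k) = (lambda*t)^k * exp(-lambda*t) / k!
lambda*t = 8
= 8^1 * exp(-8) / 1!
= 8 * 3.3546e-04 / 1
= 0.0027

0.0027


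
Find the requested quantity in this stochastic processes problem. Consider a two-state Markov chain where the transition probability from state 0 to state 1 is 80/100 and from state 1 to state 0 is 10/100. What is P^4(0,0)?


Computing P^4 by matrix multiplication.
P = [[0.2000, 0.8000], [0.1000, 0.9000]]
After raising P to the power 4:
P^4(0,0) = 0.1112

0.1112


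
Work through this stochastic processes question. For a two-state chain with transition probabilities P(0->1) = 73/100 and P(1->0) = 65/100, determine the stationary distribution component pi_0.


Stationary distribution: pi_0 = p10/(p01+p10), pi_1 = p01/(p01+p10)
p01 = 0.7300, p10 = 0.6500
pi_0 = 0.4710

0.4710


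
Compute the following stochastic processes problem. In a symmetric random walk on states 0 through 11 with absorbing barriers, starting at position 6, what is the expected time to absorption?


For symmetric RW on 0,...,N with absorbing barriers, E(i) = i*(N-i)
E(6) = 6 * 5 = 30

30


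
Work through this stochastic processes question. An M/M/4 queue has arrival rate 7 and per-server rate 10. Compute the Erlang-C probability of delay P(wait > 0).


a = lambda/mu = 0.7000
rho = a/c = 0.1750
Erlang-C formula applied:
C(c,a) = 0.0060

0.0060


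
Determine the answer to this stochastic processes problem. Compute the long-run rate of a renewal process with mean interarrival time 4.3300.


Long-run renewal rate = 1/E(X)
= 1/4.3300
= 0.2309

0.2309


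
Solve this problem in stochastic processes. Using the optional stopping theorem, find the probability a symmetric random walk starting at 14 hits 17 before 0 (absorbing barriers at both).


By optional stopping theorem: E(M at tau) = M(0) = 14
P(hit 17)*17 + P(hit 0)*0 = 14
P(hit 17) = (14 - 0)/(17 - 0) = 14/17 = 0.8235

0.8235


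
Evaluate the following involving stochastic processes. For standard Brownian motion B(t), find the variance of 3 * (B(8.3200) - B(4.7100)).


Var(alpha*(B(t)-B(s))) = alpha^2 * (t-s)
= 3^2 * (8.3200 - 4.7100)
= 9 * 3.6100
= 32.4900

32.4900


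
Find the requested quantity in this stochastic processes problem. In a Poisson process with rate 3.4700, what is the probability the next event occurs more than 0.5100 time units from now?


P(X > t) = exp(-lambda * t)
= exp(-3.4700 * 0.5100)
= exp(-1.7697) = 0.1704

0.1704


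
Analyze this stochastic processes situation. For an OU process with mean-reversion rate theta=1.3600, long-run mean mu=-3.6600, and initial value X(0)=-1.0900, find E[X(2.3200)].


E[X(t)] = mu + (X(0) - mu)*exp(-theta*t)
= -3.6600 + (-1.0900 - -3.6600)*exp(-1.3600*2.3200)
= -3.6600 + 2.5700 * 0.0426
= -3.5504

-3.5504


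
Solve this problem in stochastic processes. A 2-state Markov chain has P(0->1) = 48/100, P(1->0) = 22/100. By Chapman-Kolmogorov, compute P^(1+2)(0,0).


P^3 = P^1 * P^2
Computing via matrix multiplication of the transition matrix.
Entry (0,0) of P^3 = 0.3328

0.3328


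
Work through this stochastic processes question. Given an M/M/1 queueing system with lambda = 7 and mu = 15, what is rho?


rho = lambda/mu
= 7/15
= 0.4667

0.4667


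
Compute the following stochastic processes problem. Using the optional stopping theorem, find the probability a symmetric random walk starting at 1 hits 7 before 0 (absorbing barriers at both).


By optional stopping theorem: E(M at tau) = M(0) = 1
P(hit 7)*7 + P(hit 0)*0 = 1
P(hit 7) = (1 - 0)/(7 - 0) = 1/7 = 0.1429

0.1429


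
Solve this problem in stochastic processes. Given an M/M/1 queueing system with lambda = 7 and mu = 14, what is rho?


rho = lambda/mu
= 7/14
= 0.5000

0.5000


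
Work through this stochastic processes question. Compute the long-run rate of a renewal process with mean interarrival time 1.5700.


Long-run renewal rate = 1/E(X)
= 1/1.5700
= 0.6369

0.6369


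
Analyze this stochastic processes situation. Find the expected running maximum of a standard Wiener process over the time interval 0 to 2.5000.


E(max B(s)) = sqrt(2t/pi)
= sqrt(2*2.5000/pi)
= sqrt(1.5915)
= 1.2616

1.2616


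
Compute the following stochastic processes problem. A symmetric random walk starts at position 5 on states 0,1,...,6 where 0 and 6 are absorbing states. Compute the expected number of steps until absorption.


For symmetric RW on 0,...,N with absorbing barriers, E(i) = i*(N-i)
E(5) = 5 * 1 = 5

5


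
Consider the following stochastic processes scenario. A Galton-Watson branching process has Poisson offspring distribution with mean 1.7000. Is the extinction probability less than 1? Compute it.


Since mu = 1.7000 > 1, extinction prob q < 1.
Solve s = exp(mu*(s-1)) iteratively.
q = 0.3088

0.3088


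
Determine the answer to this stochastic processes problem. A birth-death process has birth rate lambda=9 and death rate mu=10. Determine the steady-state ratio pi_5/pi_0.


For birth-death process, pi_n/pi_0 = (lambda/mu)^n
= (9/10)^5
= 0.5905

0.5905


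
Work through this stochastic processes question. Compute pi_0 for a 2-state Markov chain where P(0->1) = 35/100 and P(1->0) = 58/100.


Stationary distribution: pi_0 = p10/(p01+p10), pi_1 = p01/(p01+p10)
p01 = 0.3500, p10 = 0.5800
pi_0 = 0.6237

0.6237


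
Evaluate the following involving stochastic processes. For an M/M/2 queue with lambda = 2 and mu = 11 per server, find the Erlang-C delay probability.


a = lambda/mu = 0.1818
rho = a/c = 0.0909
Erlang-C formula applied:
C(c,a) = 0.0152

0.0152


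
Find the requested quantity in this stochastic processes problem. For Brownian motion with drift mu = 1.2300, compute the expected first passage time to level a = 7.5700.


Expected first passage time = a/mu
= 7.5700/1.2300
= 6.1545

6.1545


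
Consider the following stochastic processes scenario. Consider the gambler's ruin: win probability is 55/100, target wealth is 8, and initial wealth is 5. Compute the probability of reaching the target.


Gambler's ruin formula:
r = q/p = 0.4500/0.5500 = 0.8182
P(win) = (1 - r^i)/(1 - r^N)
= (1 - 0.8182^5)/(1 - 0.8182^8)
= 0.7925

0.7925


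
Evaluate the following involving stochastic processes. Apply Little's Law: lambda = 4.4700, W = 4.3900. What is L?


Little's Law: L = lambda * W
= 4.4700 * 4.3900
= 19.6233

19.6233


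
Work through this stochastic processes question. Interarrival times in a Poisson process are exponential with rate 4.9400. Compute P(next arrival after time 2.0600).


P(X > t) = exp(-lambda * t)
= exp(-4.9400 * 2.0600)
= exp(-10.1764) = 3.8058e-05

3.8058e-05


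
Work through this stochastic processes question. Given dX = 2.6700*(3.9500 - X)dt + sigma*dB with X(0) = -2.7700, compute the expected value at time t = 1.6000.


E[X(t)] = mu + (X(0) - mu)*exp(-theta*t)
= 3.9500 + (-2.7700 - 3.9500)*exp(-2.6700*1.6000)
= 3.9500 + -6.7200 * 0.0140
= 3.8562

3.8562


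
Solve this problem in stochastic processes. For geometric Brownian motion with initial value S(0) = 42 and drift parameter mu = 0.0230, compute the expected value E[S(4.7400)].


E[S(t)] = S(0) * exp(mu * t)
= 42 * exp(0.0230 * 4.7400)
= 42 * 1.1152
= 46.8378

46.8378


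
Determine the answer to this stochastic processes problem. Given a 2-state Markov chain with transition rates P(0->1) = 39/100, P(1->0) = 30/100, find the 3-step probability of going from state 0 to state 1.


Computing P^3 by matrix multiplication.
P = [[0.6100, 0.3900], [0.3000, 0.7000]]
After raising P to the power 3:
P^3(0,1) = 0.5484

0.5484


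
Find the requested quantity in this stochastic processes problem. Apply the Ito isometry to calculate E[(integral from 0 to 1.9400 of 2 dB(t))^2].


By Ito isometry: E[(int f dB)^2] = int f^2 dt
= 2^2 * 1.9400
= 4 * 1.9400 = 7.7600

7.7600


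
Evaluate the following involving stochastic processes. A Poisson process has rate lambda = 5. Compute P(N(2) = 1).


P(N(t)=k) = (lambda*t)^k * exp(-lambda*t) / k!
lambda*t = 10
= 10^1 * exp(-10) / 1!
= 10 * 4.5400e-05 / 1
= 4.5400e-04

4.5400e-04


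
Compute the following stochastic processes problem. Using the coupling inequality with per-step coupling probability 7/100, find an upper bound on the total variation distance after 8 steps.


TV distance bound <= (1-delta)^n
= (1 - 0.0700)^8
= 0.9300^8
= 0.5596

0.5596


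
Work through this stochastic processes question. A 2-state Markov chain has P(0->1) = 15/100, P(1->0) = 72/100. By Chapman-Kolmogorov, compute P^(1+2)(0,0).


P^3 = P^1 * P^2
Computing via matrix multiplication of the transition matrix.
Entry (0,0) of P^3 = 0.8280

0.8280


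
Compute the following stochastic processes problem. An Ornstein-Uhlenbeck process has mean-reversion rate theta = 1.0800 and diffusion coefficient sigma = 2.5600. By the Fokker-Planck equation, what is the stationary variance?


Stationary variance = sigma^2 / (2*theta)
= 2.5600^2 / (2*1.0800)
= 6.5536 / 2.1600
= 3.0341

3.0341


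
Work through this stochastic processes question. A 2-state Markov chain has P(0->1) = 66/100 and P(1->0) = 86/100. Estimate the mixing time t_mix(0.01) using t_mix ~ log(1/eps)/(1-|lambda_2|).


lambda_2 = |1 - p01 - p10| = |1 - 0.6600 - 0.8600| = 0.5200
t_mix ~ log(1/eps)/(1 - |lambda_2|)
= log(100)/(1 - 0.5200) = 4.6052/0.4800
= 9.5941

9.5941


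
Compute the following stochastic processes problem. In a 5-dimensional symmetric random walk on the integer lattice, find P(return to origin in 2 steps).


P(return in 2 steps) = P(reverse first step) = 1/(2d)
= 1/10
= 0.1000

0.1000


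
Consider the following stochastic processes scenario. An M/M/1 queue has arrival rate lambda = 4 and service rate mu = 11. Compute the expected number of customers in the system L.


rho = 4/11 = 0.3636
L = rho/(1-rho)
= 0.3636/0.6364
= 0.5714

0.5714


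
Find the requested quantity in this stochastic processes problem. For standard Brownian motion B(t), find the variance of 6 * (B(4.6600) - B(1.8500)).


Var(alpha*(B(t)-B(s))) = alpha^2 * (t-s)
= 6^2 * (4.6600 - 1.8500)
= 36 * 2.8100
= 101.1600

101.1600


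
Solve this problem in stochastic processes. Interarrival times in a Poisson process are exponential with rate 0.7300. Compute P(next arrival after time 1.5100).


P(X > t) = exp(-lambda * t)
= exp(-0.7300 * 1.5100)
= exp(-1.1023) = 0.3321

0.3321


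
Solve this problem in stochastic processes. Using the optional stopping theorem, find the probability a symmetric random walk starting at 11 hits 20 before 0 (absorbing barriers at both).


By optional stopping theorem: E(M at tau) = M(0) = 11
P(hit 20)*20 + P(hit 0)*0 = 11
P(hit 20) = (11 - 0)/(20 - 0) = 11/20 = 0.5500

0.5500


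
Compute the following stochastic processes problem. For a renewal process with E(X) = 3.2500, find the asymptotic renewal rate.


Long-run renewal rate = 1/E(X)
= 1/3.2500
= 0.3077

0.3077


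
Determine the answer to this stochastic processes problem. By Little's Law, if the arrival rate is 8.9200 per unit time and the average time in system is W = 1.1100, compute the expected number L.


Little's Law: L = lambda * W
= 8.9200 * 1.1100
= 9.9012

9.9012


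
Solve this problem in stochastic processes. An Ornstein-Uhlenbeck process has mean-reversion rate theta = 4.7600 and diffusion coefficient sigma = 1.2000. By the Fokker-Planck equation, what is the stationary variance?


Stationary variance = sigma^2 / (2*theta)
= 1.2000^2 / (2*4.7600)
= 1.4400 / 9.5200
= 0.1513

0.1513


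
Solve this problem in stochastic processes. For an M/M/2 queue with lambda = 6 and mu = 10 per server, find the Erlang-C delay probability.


a = lambda/mu = 0.6000
rho = a/c = 0.3000
Erlang-C formula applied:
C(c,a) = 0.1385

0.1385


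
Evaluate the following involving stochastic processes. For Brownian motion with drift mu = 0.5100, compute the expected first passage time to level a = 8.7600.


Expected first passage time = a/mu
= 8.7600/0.5100
= 17.1765

17.1765


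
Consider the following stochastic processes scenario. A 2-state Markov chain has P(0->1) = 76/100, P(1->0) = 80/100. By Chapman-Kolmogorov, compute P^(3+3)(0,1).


P^6 = P^3 * P^3
Computing via matrix multiplication of the transition matrix.
Entry (0,1) of P^6 = 0.4722

0.4722


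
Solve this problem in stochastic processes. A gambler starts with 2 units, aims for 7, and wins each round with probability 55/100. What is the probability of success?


Gambler's ruin formula:
r = q/p = 0.4500/0.5500 = 0.8182
P(win) = (1 - r^i)/(1 - r^N)
= (1 - 0.8182^2)/(1 - 0.8182^7)
= 0.4381

0.4381


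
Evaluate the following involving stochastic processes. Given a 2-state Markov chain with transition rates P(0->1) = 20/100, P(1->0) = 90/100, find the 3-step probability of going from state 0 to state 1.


Computing P^3 by matrix multiplication.
P = [[0.8000, 0.2000], [0.9000, 0.1000]]
After raising P to the power 3:
P^3(0,1) = 0.1820

0.1820


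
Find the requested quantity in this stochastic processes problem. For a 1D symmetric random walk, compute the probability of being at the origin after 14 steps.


P(S(14) = 0) = C(14,7) / 4^7
= 3432 / 16384
= 0.2095

0.2095


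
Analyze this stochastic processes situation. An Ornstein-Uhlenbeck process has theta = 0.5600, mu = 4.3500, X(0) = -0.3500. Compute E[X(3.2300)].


E[X(t)] = mu + (X(0) - mu)*exp(-theta*t)
= 4.3500 + (-0.3500 - 4.3500)*exp(-0.5600*3.2300)
= 4.3500 + -4.7000 * 0.1639
= 3.5799

3.5799


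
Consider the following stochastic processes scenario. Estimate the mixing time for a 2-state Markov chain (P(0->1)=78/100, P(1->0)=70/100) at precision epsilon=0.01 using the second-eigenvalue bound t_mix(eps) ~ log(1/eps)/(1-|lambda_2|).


lambda_2 = |1 - p01 - p10| = |1 - 0.7800 - 0.7000| = 0.4800
t_mix ~ log(1/eps)/(1 - |lambda_2|)
= log(100)/(1 - 0.4800) = 4.6052/0.5200
= 8.8561

8.8561


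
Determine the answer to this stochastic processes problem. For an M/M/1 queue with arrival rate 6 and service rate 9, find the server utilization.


rho = lambda/mu
= 6/9
= 0.6667

0.6667


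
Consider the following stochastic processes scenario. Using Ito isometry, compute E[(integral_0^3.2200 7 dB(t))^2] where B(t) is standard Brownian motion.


By Ito isometry: E[(int f dB)^2] = int f^2 dt
= 7^2 * 3.2200
= 49 * 3.2200 = 157.7800

157.7800


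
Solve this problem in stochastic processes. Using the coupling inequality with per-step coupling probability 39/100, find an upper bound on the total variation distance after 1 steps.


TV distance bound <= (1-delta)^n
= (1 - 0.3900)^1
= 0.6100^1
= 0.6100

0.6100


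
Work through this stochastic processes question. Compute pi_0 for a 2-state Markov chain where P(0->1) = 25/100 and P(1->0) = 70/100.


Stationary distribution: pi_0 = p10/(p01+p10), pi_1 = p01/(p01+p10)
p01 = 0.2500, p10 = 0.7000
pi_0 = 0.7368

0.7368


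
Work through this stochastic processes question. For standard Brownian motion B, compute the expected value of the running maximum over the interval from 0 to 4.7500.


E(max B(s)) = sqrt(2t/pi)
= sqrt(2*4.7500/pi)
= sqrt(3.0239)
= 1.7389

1.7389


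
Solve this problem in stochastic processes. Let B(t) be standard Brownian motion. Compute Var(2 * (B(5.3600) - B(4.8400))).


Var(alpha*(B(t)-B(s))) = alpha^2 * (t-s)
= 2^2 * (5.3600 - 4.8400)
= 4 * 0.5200
= 2.0800

2.0800


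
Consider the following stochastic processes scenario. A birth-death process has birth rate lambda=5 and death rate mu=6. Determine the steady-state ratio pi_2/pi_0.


For birth-death process, pi_n/pi_0 = (lambda/mu)^n
= (5/6)^2
= 0.6944

0.6944


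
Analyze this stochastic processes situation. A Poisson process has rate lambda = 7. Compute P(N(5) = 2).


P(N(t)=k) = (lambda*t)^k * exp(-lambda*t) / k!
lambda*t = 35
= 35^2 * exp(-35) / 2!
= 1225 * 6.3051e-16 / 2
= 3.8619e-13

3.8619e-13


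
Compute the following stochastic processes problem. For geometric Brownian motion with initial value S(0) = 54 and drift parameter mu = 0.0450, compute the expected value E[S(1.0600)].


E[S(t)] = S(0) * exp(mu * t)
= 54 * exp(0.0450 * 1.0600)
= 54 * 1.0489
= 56.6382

56.6382


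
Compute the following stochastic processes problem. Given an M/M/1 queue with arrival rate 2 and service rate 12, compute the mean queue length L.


rho = 2/12 = 0.1667
L = rho/(1-rho)
= 0.1667/0.8333
= 0.2000

0.2000


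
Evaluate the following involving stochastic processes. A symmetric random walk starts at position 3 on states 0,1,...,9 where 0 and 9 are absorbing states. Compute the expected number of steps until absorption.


For symmetric RW on 0,...,N with absorbing barriers, E(i) = i*(N-i)
E(3) = 3 * 6 = 18

18


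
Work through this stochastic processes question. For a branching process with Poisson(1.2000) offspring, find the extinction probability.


Since mu = 1.2000 > 1, extinction prob q < 1.
Solve s = exp(mu*(s-1)) iteratively.
q = 0.6863

0.6863


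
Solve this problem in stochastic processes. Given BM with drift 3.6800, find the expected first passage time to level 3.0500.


Expected first passage time = a/mu
= 3.0500/3.6800
= 0.8288

0.8288


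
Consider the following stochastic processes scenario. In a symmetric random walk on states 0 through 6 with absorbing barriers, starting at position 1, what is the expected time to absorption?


For symmetric RW on 0,...,N with absorbing barriers, E(i) = i*(N-i)
E(1) = 1 * 5 = 5

5


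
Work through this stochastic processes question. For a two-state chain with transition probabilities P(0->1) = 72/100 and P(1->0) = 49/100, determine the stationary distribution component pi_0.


Stationary distribution: pi_0 = p10/(p01+p10), pi_1 = p01/(p01+p10)
p01 = 0.7200, p10 = 0.4900
pi_0 = 0.4050

0.4050


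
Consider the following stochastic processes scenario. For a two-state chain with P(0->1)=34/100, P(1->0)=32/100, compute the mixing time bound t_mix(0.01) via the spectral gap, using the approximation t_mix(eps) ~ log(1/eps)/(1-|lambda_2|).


lambda_2 = |1 - p01 - p10| = |1 - 0.3400 - 0.3200| = 0.3400
t_mix ~ log(1/eps)/(1 - |lambda_2|)
= log(100)/(1 - 0.3400) = 4.6052/0.6600
= 6.9775

6.9775


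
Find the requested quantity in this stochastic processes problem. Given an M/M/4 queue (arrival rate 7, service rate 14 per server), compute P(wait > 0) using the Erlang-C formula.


a = lambda/mu = 0.5000
rho = a/c = 0.1250
Erlang-C formula applied:
C(c,a) = 0.0018

0.0018


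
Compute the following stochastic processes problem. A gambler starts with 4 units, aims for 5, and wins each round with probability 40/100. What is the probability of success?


Gambler's ruin formula:
r = q/p = 0.6000/0.4000 = 1.5000
P(win) = (1 - r^i)/(1 - r^N)
= (1 - 1.5000^4)/(1 - 1.5000^5)
= 0.6161

0.6161


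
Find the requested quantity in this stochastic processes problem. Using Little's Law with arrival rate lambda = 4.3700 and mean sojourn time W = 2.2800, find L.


Little's Law: L = lambda * W
= 4.3700 * 2.2800
= 9.9636

9.9636


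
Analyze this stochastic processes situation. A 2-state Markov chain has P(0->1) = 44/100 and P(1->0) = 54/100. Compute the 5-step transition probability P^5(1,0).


Computing P^5 by matrix multiplication.
P = [[0.5600, 0.4400], [0.5400, 0.4600]]
After raising P to the power 5:
P^5(1,0) = 0.5510

0.5510


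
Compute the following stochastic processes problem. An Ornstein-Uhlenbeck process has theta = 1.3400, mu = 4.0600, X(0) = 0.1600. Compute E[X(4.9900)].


E[X(t)] = mu + (X(0) - mu)*exp(-theta*t)
= 4.0600 + (0.1600 - 4.0600)*exp(-1.3400*4.9900)
= 4.0600 + -3.9000 * 0.0012
= 4.0551

4.0551


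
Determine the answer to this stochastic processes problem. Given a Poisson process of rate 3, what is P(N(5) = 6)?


P(N(t)=k) = (lambda*t)^k * exp(-lambda*t) / k!
lambda*t = 15
= 15^6 * exp(-15) / 6!
= 11390625 * 3.0590e-07 / 720
= 0.0048

0.0048


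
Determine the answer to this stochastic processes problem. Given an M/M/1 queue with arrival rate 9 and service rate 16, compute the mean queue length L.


rho = 9/16 = 0.5625
L = rho/(1-rho)
= 0.5625/0.4375
= 1.2857

1.2857


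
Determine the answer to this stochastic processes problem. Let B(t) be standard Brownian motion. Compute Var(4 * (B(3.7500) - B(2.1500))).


Var(alpha*(B(t)-B(s))) = alpha^2 * (t-s)
= 4^2 * (3.7500 - 2.1500)
= 16 * 1.6000
= 25.6000

25.6000


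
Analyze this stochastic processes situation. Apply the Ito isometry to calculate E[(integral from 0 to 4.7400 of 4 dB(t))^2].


By Ito isometry: E[(int f dB)^2] = int f^2 dt
= 4^2 * 4.7400
= 16 * 4.7400 = 75.8400

75.8400


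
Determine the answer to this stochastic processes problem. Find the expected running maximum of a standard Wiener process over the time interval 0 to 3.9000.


E(max B(s)) = sqrt(2t/pi)
= sqrt(2*3.9000/pi)
= sqrt(2.4828)
= 1.5757

1.5757


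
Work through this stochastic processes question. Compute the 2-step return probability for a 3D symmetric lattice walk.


P(return in 2 steps) = P(reverse first step) = 1/(2d)
= 1/6
= 0.1667

0.1667


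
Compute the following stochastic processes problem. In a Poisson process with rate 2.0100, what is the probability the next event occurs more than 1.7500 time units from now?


P(X > t) = exp(-lambda * t)
= exp(-2.0100 * 1.7500)
= exp(-3.5175) = 0.0297

0.0297


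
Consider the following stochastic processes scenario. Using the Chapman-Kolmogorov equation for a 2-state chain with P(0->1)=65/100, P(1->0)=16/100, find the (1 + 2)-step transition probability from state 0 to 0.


P^3 = P^1 * P^2
Computing via matrix multiplication of the transition matrix.
Entry (0,0) of P^3 = 0.2030

0.2030


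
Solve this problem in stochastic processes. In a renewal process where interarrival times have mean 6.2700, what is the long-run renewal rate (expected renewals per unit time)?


Long-run renewal rate = 1/E(X)
= 1/6.2700
= 0.1595

0.1595


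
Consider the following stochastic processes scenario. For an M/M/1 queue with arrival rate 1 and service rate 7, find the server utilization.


rho = lambda/mu
= 1/7
= 0.1429

0.1429


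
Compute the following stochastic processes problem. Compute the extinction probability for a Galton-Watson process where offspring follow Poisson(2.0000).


Since mu = 2.0000 > 1, extinction prob q < 1.
Solve s = exp(mu*(s-1)) iteratively.
q = 0.2032

0.2032


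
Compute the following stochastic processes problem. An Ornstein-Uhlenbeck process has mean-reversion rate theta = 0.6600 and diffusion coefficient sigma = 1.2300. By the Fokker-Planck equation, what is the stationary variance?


Stationary variance = sigma^2 / (2*theta)
= 1.2300^2 / (2*0.6600)
= 1.5129 / 1.3200
= 1.1461

1.1461


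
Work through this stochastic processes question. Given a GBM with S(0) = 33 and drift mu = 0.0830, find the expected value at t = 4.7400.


E[S(t)] = S(0) * exp(mu * t)
= 33 * exp(0.0830 * 4.7400)
= 33 * 1.4820
= 48.9073

48.9073


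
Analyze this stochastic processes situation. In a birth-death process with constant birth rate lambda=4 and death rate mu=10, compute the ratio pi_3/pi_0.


For birth-death process, pi_n/pi_0 = (lambda/mu)^n
= (4/10)^3
= 0.0640

0.0640


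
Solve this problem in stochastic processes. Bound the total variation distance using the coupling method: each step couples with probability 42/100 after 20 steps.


TV distance bound <= (1-delta)^n
= (1 - 0.4200)^20
= 0.5800^20
= 1.8559e-05

1.8559e-05


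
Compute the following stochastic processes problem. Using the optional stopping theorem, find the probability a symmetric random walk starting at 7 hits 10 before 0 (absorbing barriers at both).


By optional stopping theorem: E(M at tau) = M(0) = 7
P(hit 10)*10 + P(hit 0)*0 = 7
P(hit 10) = (7 - 0)/(10 - 0) = 7/10 = 0.7000

0.7000


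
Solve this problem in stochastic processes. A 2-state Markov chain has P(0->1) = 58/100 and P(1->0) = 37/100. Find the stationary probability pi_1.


Stationary distribution: pi_0 = p10/(p01+p10), pi_1 = p01/(p01+p10)
p01 = 0.5800, p10 = 0.3700
pi_1 = 0.6105

0.6105


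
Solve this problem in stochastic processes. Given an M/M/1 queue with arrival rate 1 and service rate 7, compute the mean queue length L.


rho = 1/7 = 0.1429
L = rho/(1-rho)
= 0.1429/0.8571
= 0.1667

0.1667


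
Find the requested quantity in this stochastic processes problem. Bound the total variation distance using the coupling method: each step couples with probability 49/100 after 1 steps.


TV distance bound <= (1-delta)^n
= (1 - 0.4900)^1
= 0.5100^1
= 0.5100

0.5100


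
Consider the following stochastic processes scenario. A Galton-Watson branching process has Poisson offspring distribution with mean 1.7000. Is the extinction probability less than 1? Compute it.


Since mu = 1.7000 > 1, extinction prob q < 1.
Solve s = exp(mu*(s-1)) iteratively.
q = 0.3088

0.3088


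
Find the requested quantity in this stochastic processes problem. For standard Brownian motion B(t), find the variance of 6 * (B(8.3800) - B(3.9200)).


Var(alpha*(B(t)-B(s))) = alpha^2 * (t-s)
= 6^2 * (8.3800 - 3.9200)
= 36 * 4.4600
= 160.5600

160.5600
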